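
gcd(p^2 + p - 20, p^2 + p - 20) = p^2 + p - 20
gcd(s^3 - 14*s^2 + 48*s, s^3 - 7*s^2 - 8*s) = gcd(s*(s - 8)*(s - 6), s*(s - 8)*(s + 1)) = s^2 - 8*s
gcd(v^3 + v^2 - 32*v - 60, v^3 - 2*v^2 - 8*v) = v + 2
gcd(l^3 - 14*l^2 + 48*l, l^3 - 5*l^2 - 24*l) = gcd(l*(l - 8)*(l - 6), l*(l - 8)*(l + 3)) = l^2 - 8*l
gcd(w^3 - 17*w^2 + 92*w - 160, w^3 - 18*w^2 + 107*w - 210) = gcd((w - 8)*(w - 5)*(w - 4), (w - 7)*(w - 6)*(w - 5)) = w - 5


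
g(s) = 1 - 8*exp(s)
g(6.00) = -3226.43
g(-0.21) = -5.48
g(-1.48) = -0.82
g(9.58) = -115778.35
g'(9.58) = -115779.35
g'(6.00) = -3227.43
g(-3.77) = 0.82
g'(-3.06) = -0.38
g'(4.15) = -507.47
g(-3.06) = 0.62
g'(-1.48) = -1.82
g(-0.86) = -2.39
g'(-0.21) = -6.48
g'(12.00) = -1302038.33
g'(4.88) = -1053.05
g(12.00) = -1302037.33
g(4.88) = -1052.05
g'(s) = -8*exp(s)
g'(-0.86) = -3.39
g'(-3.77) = -0.18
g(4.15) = -506.47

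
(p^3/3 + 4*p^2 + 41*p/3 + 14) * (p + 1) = p^4/3 + 13*p^3/3 + 53*p^2/3 + 83*p/3 + 14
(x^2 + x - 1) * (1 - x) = -x^3 + 2*x - 1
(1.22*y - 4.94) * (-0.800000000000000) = 3.952 - 0.976*y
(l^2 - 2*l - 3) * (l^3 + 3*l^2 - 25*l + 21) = l^5 + l^4 - 34*l^3 + 62*l^2 + 33*l - 63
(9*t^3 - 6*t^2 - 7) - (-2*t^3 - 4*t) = 11*t^3 - 6*t^2 + 4*t - 7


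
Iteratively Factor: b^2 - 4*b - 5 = (b + 1)*(b - 5)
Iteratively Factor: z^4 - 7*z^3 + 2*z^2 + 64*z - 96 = (z + 3)*(z^3 - 10*z^2 + 32*z - 32) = (z - 2)*(z + 3)*(z^2 - 8*z + 16) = (z - 4)*(z - 2)*(z + 3)*(z - 4)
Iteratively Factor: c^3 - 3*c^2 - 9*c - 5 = (c - 5)*(c^2 + 2*c + 1) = (c - 5)*(c + 1)*(c + 1)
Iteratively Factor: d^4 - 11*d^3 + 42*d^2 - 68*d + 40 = (d - 2)*(d^3 - 9*d^2 + 24*d - 20) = (d - 2)^2*(d^2 - 7*d + 10) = (d - 2)^3*(d - 5)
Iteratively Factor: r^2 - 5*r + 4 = (r - 4)*(r - 1)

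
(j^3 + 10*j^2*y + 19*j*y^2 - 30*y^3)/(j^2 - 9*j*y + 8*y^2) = (-j^2 - 11*j*y - 30*y^2)/(-j + 8*y)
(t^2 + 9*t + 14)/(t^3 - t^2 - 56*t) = (t + 2)/(t*(t - 8))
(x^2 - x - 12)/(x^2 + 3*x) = (x - 4)/x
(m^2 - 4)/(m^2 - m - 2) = (m + 2)/(m + 1)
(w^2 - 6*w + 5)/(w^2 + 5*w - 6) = (w - 5)/(w + 6)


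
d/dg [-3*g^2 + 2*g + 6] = 2 - 6*g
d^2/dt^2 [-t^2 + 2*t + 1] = -2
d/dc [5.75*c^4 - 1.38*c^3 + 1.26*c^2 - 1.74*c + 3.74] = 23.0*c^3 - 4.14*c^2 + 2.52*c - 1.74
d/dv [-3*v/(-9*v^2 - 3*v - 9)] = (3*v^2 - v*(6*v + 1) + v + 3)/(3*v^2 + v + 3)^2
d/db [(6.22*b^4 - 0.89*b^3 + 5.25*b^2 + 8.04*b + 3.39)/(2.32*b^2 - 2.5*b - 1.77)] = (28.8608*b^5 - 48.7148*b^4 - 39.5876*b^3 - 27.0519*b^2 - 34.3146*b - 5.7558)/(5.3824*b^4 - 11.6*b^3 - 1.9628*b^2 + 8.85*b + 3.1329)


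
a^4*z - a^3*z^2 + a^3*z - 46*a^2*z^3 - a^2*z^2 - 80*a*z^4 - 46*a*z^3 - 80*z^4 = (a - 8*z)*(a + 2*z)*(a + 5*z)*(a*z + z)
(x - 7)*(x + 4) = x^2 - 3*x - 28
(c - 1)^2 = c^2 - 2*c + 1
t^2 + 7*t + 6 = (t + 1)*(t + 6)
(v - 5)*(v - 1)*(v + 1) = v^3 - 5*v^2 - v + 5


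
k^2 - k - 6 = (k - 3)*(k + 2)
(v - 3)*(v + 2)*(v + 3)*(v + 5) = v^4 + 7*v^3 + v^2 - 63*v - 90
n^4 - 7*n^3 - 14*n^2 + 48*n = n*(n - 8)*(n - 2)*(n + 3)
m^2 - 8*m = m*(m - 8)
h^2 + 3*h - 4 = (h - 1)*(h + 4)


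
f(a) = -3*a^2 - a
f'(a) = -6*a - 1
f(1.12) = -4.88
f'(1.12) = -7.72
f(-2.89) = -22.17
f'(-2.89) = 16.34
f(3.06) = -31.15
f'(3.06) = -19.36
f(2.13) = -15.74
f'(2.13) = -13.78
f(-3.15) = -26.62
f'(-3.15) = 17.90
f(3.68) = -44.31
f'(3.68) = -23.08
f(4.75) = -72.44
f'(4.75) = -29.50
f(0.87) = -3.14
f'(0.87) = -6.22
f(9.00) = -252.00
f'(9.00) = -55.00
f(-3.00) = -24.00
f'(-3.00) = 17.00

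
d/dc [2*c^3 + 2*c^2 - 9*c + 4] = 6*c^2 + 4*c - 9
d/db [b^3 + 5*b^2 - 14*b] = 3*b^2 + 10*b - 14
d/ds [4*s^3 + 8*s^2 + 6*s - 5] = 12*s^2 + 16*s + 6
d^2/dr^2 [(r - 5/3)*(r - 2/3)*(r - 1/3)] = 6*r - 16/3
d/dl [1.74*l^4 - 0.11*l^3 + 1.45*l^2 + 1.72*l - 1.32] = 6.96*l^3 - 0.33*l^2 + 2.9*l + 1.72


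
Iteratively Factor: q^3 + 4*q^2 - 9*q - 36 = (q + 4)*(q^2 - 9) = (q - 3)*(q + 4)*(q + 3)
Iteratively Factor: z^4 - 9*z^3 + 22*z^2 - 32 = (z - 4)*(z^3 - 5*z^2 + 2*z + 8) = (z - 4)^2*(z^2 - z - 2) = (z - 4)^2*(z + 1)*(z - 2)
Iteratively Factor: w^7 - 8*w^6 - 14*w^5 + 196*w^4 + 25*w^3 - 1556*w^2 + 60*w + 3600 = (w - 5)*(w^6 - 3*w^5 - 29*w^4 + 51*w^3 + 280*w^2 - 156*w - 720) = (w - 5)*(w + 3)*(w^5 - 6*w^4 - 11*w^3 + 84*w^2 + 28*w - 240) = (w - 5)*(w + 3)^2*(w^4 - 9*w^3 + 16*w^2 + 36*w - 80) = (w - 5)*(w - 4)*(w + 3)^2*(w^3 - 5*w^2 - 4*w + 20) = (w - 5)^2*(w - 4)*(w + 3)^2*(w^2 - 4) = (w - 5)^2*(w - 4)*(w + 2)*(w + 3)^2*(w - 2)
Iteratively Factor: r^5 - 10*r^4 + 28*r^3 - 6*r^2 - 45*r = (r - 3)*(r^4 - 7*r^3 + 7*r^2 + 15*r) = r*(r - 3)*(r^3 - 7*r^2 + 7*r + 15) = r*(r - 3)*(r + 1)*(r^2 - 8*r + 15) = r*(r - 3)^2*(r + 1)*(r - 5)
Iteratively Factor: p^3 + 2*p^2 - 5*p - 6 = (p + 3)*(p^2 - p - 2) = (p + 1)*(p + 3)*(p - 2)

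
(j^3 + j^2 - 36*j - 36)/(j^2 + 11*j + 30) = (j^2 - 5*j - 6)/(j + 5)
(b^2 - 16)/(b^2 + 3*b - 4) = (b - 4)/(b - 1)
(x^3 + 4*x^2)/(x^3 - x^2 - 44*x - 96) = x^2/(x^2 - 5*x - 24)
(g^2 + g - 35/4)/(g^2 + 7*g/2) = (g - 5/2)/g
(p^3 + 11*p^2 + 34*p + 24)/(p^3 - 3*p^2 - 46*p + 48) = (p^2 + 5*p + 4)/(p^2 - 9*p + 8)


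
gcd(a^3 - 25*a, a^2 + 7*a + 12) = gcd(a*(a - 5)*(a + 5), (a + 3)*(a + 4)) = 1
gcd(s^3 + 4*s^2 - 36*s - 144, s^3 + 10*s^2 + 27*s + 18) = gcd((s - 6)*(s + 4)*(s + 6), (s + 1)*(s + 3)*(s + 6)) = s + 6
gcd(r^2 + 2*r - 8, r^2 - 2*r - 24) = r + 4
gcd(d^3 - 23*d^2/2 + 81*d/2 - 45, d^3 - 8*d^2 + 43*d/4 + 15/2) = d^2 - 17*d/2 + 15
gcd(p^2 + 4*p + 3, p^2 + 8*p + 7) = p + 1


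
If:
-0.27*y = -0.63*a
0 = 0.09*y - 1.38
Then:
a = 6.57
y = 15.33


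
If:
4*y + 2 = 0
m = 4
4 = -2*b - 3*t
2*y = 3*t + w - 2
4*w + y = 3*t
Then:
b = -47/20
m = 4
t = 7/30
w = 3/10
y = -1/2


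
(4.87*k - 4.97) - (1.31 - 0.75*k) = 5.62*k - 6.28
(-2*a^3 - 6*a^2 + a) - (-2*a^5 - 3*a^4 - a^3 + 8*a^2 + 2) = 2*a^5 + 3*a^4 - a^3 - 14*a^2 + a - 2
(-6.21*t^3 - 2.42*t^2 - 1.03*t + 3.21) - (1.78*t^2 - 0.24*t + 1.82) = -6.21*t^3 - 4.2*t^2 - 0.79*t + 1.39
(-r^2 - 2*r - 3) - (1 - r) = -r^2 - r - 4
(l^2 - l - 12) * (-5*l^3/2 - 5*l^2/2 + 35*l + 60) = -5*l^5/2 + 135*l^3/2 + 55*l^2 - 480*l - 720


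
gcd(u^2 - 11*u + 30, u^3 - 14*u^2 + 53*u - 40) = u - 5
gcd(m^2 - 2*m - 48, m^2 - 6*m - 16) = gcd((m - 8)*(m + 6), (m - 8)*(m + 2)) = m - 8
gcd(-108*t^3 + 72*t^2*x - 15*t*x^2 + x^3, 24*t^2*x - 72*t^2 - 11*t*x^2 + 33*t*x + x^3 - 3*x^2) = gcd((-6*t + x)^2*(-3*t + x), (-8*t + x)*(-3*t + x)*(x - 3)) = -3*t + x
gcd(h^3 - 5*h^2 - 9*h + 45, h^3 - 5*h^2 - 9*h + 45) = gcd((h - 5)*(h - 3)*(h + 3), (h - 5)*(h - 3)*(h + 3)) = h^3 - 5*h^2 - 9*h + 45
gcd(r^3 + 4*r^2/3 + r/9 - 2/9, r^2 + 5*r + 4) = r + 1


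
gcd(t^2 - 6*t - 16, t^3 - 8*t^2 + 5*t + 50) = t + 2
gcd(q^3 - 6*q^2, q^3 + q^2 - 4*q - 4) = 1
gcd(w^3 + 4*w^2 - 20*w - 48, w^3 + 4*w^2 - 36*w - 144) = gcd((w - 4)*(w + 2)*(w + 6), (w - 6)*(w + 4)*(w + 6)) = w + 6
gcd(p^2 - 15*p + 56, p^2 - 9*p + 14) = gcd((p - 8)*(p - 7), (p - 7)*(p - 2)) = p - 7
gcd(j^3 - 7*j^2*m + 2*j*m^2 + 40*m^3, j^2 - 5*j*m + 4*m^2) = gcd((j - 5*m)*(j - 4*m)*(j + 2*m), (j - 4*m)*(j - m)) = j - 4*m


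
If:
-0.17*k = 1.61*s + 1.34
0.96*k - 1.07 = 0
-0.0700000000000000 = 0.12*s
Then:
No Solution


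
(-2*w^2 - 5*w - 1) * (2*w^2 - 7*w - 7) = -4*w^4 + 4*w^3 + 47*w^2 + 42*w + 7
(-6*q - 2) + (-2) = -6*q - 4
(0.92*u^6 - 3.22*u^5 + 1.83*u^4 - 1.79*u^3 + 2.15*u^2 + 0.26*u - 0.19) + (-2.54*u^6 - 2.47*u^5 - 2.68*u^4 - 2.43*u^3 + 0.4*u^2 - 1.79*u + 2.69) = -1.62*u^6 - 5.69*u^5 - 0.85*u^4 - 4.22*u^3 + 2.55*u^2 - 1.53*u + 2.5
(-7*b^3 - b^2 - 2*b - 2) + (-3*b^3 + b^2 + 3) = -10*b^3 - 2*b + 1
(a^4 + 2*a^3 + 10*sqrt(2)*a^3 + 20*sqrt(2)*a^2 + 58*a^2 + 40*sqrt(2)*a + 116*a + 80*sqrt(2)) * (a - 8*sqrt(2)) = a^5 + 2*a^4 + 2*sqrt(2)*a^4 - 102*a^3 + 4*sqrt(2)*a^3 - 424*sqrt(2)*a^2 - 204*a^2 - 848*sqrt(2)*a - 640*a - 1280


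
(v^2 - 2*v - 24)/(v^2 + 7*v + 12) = (v - 6)/(v + 3)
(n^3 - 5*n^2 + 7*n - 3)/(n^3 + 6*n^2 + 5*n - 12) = (n^2 - 4*n + 3)/(n^2 + 7*n + 12)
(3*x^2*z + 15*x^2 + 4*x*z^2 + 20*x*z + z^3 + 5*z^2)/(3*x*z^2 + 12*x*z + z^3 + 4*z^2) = (x*z + 5*x + z^2 + 5*z)/(z*(z + 4))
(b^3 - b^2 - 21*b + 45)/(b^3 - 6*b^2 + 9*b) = (b + 5)/b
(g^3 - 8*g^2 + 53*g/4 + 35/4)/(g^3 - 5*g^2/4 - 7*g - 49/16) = 4*(g - 5)/(4*g + 7)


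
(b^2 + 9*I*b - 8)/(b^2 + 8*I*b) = (b + I)/b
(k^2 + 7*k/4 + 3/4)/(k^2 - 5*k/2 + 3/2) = (4*k^2 + 7*k + 3)/(2*(2*k^2 - 5*k + 3))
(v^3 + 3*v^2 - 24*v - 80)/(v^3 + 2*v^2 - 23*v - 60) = (v + 4)/(v + 3)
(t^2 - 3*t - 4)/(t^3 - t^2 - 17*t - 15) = (t - 4)/(t^2 - 2*t - 15)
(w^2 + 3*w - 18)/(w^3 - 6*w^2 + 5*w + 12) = (w + 6)/(w^2 - 3*w - 4)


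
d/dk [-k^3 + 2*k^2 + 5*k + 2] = -3*k^2 + 4*k + 5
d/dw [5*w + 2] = 5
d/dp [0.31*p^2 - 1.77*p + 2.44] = 0.62*p - 1.77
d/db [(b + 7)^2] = 2*b + 14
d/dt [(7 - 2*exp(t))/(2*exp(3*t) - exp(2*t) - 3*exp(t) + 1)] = (-(2*exp(t) - 7)*(-6*exp(2*t) + 2*exp(t) + 3) - 4*exp(3*t) + 2*exp(2*t) + 6*exp(t) - 2)*exp(t)/(2*exp(3*t) - exp(2*t) - 3*exp(t) + 1)^2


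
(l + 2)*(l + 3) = l^2 + 5*l + 6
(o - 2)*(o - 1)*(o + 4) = o^3 + o^2 - 10*o + 8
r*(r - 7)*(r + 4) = r^3 - 3*r^2 - 28*r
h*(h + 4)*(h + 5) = h^3 + 9*h^2 + 20*h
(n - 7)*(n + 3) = n^2 - 4*n - 21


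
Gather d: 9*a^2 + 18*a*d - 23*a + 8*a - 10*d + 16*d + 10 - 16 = 9*a^2 - 15*a + d*(18*a + 6) - 6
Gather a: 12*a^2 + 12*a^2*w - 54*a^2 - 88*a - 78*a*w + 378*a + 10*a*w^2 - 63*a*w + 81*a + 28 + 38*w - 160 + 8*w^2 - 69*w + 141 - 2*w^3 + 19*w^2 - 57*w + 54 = a^2*(12*w - 42) + a*(10*w^2 - 141*w + 371) - 2*w^3 + 27*w^2 - 88*w + 63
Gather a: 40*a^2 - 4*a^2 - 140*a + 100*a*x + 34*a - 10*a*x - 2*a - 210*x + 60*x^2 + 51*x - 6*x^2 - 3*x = 36*a^2 + a*(90*x - 108) + 54*x^2 - 162*x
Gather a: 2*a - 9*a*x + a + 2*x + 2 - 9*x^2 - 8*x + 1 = a*(3 - 9*x) - 9*x^2 - 6*x + 3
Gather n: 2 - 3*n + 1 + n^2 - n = n^2 - 4*n + 3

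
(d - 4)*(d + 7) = d^2 + 3*d - 28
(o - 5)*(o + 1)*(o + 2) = o^3 - 2*o^2 - 13*o - 10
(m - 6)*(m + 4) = m^2 - 2*m - 24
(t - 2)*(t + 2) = t^2 - 4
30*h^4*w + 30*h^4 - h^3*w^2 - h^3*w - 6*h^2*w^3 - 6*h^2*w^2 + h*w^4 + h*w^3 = (-5*h + w)*(-3*h + w)*(2*h + w)*(h*w + h)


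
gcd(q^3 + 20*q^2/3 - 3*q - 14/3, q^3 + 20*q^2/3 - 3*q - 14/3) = q^3 + 20*q^2/3 - 3*q - 14/3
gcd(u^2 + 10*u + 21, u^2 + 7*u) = u + 7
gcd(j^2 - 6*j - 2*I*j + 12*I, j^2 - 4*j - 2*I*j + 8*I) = j - 2*I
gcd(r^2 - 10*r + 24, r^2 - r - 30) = r - 6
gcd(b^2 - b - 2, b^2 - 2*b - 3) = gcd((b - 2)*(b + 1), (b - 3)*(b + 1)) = b + 1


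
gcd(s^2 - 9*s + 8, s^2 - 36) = 1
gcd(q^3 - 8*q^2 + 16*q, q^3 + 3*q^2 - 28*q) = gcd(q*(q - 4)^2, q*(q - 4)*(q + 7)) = q^2 - 4*q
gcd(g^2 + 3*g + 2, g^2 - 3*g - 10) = g + 2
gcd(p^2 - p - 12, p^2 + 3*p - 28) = p - 4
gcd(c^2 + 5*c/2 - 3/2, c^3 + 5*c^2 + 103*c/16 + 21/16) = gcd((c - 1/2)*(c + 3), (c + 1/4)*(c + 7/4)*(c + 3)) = c + 3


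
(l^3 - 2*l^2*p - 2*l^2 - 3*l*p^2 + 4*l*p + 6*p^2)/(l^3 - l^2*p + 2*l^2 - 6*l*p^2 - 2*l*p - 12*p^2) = (l^2 + l*p - 2*l - 2*p)/(l^2 + 2*l*p + 2*l + 4*p)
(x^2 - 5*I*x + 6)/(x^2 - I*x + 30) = (x + I)/(x + 5*I)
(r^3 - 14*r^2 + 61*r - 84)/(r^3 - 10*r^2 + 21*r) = (r - 4)/r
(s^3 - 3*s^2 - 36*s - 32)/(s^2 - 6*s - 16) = (s^2 + 5*s + 4)/(s + 2)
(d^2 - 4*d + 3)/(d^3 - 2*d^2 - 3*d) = (d - 1)/(d*(d + 1))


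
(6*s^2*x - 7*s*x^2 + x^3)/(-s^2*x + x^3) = (-6*s + x)/(s + x)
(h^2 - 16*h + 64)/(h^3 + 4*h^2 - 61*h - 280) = (h - 8)/(h^2 + 12*h + 35)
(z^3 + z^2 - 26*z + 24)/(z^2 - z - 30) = (-z^3 - z^2 + 26*z - 24)/(-z^2 + z + 30)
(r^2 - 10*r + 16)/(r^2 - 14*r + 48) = (r - 2)/(r - 6)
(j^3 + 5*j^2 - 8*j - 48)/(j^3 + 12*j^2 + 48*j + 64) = (j - 3)/(j + 4)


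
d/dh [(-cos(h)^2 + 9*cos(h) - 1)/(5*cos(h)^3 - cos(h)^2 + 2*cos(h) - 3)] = 16*(-5*cos(h)^4 + 90*cos(h)^3 - 22*cos(h)^2 - 4*cos(h) + 25)*sin(h)/(-23*cos(h) + 2*cos(2*h) - 5*cos(3*h) + 14)^2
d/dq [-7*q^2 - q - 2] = -14*q - 1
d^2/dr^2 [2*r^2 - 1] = 4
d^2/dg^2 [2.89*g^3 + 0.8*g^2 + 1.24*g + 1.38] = 17.34*g + 1.6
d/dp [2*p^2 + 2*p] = 4*p + 2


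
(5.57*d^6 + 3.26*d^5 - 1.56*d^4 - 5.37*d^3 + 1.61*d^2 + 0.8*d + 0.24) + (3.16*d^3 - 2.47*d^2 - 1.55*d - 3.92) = 5.57*d^6 + 3.26*d^5 - 1.56*d^4 - 2.21*d^3 - 0.86*d^2 - 0.75*d - 3.68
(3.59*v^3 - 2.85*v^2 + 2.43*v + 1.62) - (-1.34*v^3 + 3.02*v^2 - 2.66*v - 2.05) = 4.93*v^3 - 5.87*v^2 + 5.09*v + 3.67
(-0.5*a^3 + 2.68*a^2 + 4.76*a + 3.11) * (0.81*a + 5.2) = -0.405*a^4 - 0.4292*a^3 + 17.7916*a^2 + 27.2711*a + 16.172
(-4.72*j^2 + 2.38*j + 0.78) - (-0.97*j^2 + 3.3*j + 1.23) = -3.75*j^2 - 0.92*j - 0.45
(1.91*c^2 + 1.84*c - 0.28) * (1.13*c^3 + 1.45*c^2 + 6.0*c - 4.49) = 2.1583*c^5 + 4.8487*c^4 + 13.8116*c^3 + 2.0581*c^2 - 9.9416*c + 1.2572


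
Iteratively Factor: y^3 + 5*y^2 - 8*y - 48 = (y - 3)*(y^2 + 8*y + 16) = (y - 3)*(y + 4)*(y + 4)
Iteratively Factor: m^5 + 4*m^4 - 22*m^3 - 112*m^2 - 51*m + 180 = (m + 3)*(m^4 + m^3 - 25*m^2 - 37*m + 60) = (m - 5)*(m + 3)*(m^3 + 6*m^2 + 5*m - 12) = (m - 5)*(m + 3)*(m + 4)*(m^2 + 2*m - 3) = (m - 5)*(m - 1)*(m + 3)*(m + 4)*(m + 3)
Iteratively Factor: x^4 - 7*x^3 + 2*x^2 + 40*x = (x + 2)*(x^3 - 9*x^2 + 20*x) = x*(x + 2)*(x^2 - 9*x + 20) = x*(x - 4)*(x + 2)*(x - 5)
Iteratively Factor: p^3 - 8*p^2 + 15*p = (p)*(p^2 - 8*p + 15) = p*(p - 5)*(p - 3)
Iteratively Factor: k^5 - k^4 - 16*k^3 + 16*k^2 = (k + 4)*(k^4 - 5*k^3 + 4*k^2) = (k - 4)*(k + 4)*(k^3 - k^2) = (k - 4)*(k - 1)*(k + 4)*(k^2) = k*(k - 4)*(k - 1)*(k + 4)*(k)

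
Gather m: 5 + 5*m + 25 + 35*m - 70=40*m - 40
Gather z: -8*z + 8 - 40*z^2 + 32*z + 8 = -40*z^2 + 24*z + 16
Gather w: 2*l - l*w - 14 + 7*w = 2*l + w*(7 - l) - 14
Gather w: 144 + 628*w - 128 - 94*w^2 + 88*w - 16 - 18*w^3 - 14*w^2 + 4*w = -18*w^3 - 108*w^2 + 720*w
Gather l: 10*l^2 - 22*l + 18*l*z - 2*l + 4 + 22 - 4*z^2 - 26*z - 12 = 10*l^2 + l*(18*z - 24) - 4*z^2 - 26*z + 14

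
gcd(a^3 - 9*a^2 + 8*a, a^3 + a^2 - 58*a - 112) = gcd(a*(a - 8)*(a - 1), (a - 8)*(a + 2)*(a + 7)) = a - 8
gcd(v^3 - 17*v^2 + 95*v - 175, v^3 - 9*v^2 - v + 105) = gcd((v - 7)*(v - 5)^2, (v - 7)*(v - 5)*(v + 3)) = v^2 - 12*v + 35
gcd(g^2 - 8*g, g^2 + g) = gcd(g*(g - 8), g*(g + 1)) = g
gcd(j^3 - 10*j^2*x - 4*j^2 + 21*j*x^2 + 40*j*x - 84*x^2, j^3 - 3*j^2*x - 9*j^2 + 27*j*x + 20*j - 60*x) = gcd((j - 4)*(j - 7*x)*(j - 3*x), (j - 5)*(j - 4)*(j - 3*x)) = -j^2 + 3*j*x + 4*j - 12*x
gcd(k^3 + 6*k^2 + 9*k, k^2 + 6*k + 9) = k^2 + 6*k + 9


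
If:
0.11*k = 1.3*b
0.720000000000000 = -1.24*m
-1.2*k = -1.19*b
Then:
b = 0.00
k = 0.00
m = -0.58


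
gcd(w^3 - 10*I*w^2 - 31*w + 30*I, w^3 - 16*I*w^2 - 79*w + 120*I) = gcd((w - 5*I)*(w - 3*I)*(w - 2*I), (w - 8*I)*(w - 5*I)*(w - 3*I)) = w^2 - 8*I*w - 15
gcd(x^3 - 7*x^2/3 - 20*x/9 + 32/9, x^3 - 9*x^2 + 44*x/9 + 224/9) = x + 4/3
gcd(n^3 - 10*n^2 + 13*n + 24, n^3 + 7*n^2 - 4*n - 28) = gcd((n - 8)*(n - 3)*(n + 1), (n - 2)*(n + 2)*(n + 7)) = 1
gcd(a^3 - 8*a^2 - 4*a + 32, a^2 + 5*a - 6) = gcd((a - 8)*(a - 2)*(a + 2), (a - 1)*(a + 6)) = 1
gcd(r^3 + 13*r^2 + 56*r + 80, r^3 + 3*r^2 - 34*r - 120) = r^2 + 9*r + 20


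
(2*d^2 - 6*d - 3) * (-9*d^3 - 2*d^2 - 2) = -18*d^5 + 50*d^4 + 39*d^3 + 2*d^2 + 12*d + 6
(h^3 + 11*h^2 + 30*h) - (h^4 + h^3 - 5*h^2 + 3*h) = -h^4 + 16*h^2 + 27*h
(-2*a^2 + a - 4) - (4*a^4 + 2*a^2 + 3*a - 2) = -4*a^4 - 4*a^2 - 2*a - 2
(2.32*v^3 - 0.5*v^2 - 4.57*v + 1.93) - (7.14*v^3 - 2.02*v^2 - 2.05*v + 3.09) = -4.82*v^3 + 1.52*v^2 - 2.52*v - 1.16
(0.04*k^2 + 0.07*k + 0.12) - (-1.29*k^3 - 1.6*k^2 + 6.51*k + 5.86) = 1.29*k^3 + 1.64*k^2 - 6.44*k - 5.74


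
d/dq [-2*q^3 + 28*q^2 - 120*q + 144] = -6*q^2 + 56*q - 120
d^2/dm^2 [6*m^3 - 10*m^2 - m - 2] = 36*m - 20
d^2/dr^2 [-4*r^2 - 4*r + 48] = -8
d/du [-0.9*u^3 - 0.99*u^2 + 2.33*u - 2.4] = -2.7*u^2 - 1.98*u + 2.33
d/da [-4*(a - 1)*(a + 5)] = -8*a - 16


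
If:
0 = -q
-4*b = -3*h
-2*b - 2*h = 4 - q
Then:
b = -6/7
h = -8/7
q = 0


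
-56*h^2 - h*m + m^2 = (-8*h + m)*(7*h + m)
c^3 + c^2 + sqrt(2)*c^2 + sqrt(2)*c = c*(c + 1)*(c + sqrt(2))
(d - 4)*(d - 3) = d^2 - 7*d + 12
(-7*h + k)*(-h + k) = 7*h^2 - 8*h*k + k^2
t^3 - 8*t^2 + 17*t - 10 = (t - 5)*(t - 2)*(t - 1)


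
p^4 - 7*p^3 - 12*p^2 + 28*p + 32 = (p - 8)*(p - 2)*(p + 1)*(p + 2)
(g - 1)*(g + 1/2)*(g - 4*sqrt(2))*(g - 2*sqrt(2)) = g^4 - 6*sqrt(2)*g^3 - g^3/2 + 3*sqrt(2)*g^2 + 31*g^2/2 - 8*g + 3*sqrt(2)*g - 8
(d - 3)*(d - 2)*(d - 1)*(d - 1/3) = d^4 - 19*d^3/3 + 13*d^2 - 29*d/3 + 2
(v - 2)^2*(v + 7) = v^3 + 3*v^2 - 24*v + 28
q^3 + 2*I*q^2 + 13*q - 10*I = (q - 2*I)*(q - I)*(q + 5*I)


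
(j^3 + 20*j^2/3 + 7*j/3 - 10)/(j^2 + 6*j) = j + 2/3 - 5/(3*j)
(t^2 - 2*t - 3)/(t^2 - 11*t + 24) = (t + 1)/(t - 8)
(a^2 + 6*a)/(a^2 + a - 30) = a/(a - 5)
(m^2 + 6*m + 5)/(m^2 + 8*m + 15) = (m + 1)/(m + 3)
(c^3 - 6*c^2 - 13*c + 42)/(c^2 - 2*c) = c - 4 - 21/c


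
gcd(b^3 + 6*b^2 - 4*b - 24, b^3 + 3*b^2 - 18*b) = b + 6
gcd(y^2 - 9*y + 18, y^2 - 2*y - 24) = y - 6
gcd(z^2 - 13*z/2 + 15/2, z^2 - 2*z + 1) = 1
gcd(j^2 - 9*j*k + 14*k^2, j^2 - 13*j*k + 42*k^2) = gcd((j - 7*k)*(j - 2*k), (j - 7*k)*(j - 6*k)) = j - 7*k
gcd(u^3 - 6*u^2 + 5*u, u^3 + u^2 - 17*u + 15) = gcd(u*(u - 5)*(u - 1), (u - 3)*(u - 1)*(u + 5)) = u - 1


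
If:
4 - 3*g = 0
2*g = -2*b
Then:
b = -4/3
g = 4/3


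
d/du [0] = 0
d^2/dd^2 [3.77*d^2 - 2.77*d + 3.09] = 7.54000000000000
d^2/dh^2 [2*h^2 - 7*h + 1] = 4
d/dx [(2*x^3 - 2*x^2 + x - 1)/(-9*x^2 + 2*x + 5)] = (-18*x^4 + 8*x^3 + 35*x^2 - 38*x + 7)/(81*x^4 - 36*x^3 - 86*x^2 + 20*x + 25)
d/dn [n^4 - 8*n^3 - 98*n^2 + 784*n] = 4*n^3 - 24*n^2 - 196*n + 784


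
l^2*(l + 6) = l^3 + 6*l^2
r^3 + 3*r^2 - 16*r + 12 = (r - 2)*(r - 1)*(r + 6)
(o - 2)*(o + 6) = o^2 + 4*o - 12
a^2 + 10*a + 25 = (a + 5)^2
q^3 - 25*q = q*(q - 5)*(q + 5)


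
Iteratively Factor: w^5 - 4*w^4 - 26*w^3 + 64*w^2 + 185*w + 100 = (w + 1)*(w^4 - 5*w^3 - 21*w^2 + 85*w + 100) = (w - 5)*(w + 1)*(w^3 - 21*w - 20) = (w - 5)*(w + 1)*(w + 4)*(w^2 - 4*w - 5) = (w - 5)*(w + 1)^2*(w + 4)*(w - 5)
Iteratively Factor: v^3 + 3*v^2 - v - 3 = (v + 1)*(v^2 + 2*v - 3) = (v - 1)*(v + 1)*(v + 3)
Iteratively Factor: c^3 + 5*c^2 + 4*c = (c + 1)*(c^2 + 4*c) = c*(c + 1)*(c + 4)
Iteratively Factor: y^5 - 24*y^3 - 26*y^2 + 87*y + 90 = (y + 3)*(y^4 - 3*y^3 - 15*y^2 + 19*y + 30) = (y + 3)^2*(y^3 - 6*y^2 + 3*y + 10) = (y - 5)*(y + 3)^2*(y^2 - y - 2) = (y - 5)*(y - 2)*(y + 3)^2*(y + 1)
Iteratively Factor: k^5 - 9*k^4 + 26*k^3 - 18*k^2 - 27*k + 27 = (k - 3)*(k^4 - 6*k^3 + 8*k^2 + 6*k - 9) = (k - 3)^2*(k^3 - 3*k^2 - k + 3) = (k - 3)^2*(k + 1)*(k^2 - 4*k + 3) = (k - 3)^2*(k - 1)*(k + 1)*(k - 3)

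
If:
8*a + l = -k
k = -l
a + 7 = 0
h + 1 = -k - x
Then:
No Solution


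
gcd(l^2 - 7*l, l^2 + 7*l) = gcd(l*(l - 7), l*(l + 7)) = l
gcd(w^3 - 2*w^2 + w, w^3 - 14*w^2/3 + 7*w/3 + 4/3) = w - 1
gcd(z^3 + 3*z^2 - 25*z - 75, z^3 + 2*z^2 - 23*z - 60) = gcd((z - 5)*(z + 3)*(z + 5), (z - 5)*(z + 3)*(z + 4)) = z^2 - 2*z - 15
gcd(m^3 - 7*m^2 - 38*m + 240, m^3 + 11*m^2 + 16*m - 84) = m + 6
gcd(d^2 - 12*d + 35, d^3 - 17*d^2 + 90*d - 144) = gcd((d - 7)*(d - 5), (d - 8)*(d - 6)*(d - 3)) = 1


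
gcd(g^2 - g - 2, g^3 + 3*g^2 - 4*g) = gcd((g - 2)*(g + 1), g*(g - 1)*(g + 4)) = 1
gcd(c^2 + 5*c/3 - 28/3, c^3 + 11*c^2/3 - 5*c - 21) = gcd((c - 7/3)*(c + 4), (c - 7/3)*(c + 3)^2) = c - 7/3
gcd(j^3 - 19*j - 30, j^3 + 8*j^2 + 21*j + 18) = j^2 + 5*j + 6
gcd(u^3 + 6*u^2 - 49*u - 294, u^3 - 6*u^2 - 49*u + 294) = u^2 - 49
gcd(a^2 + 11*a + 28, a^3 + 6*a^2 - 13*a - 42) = a + 7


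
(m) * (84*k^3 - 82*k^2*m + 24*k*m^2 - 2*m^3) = 84*k^3*m - 82*k^2*m^2 + 24*k*m^3 - 2*m^4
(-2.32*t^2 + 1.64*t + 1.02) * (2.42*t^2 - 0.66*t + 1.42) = -5.6144*t^4 + 5.5*t^3 - 1.9084*t^2 + 1.6556*t + 1.4484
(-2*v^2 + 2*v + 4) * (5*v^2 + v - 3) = -10*v^4 + 8*v^3 + 28*v^2 - 2*v - 12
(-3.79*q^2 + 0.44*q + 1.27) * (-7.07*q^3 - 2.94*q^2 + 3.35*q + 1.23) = 26.7953*q^5 + 8.0318*q^4 - 22.969*q^3 - 6.9215*q^2 + 4.7957*q + 1.5621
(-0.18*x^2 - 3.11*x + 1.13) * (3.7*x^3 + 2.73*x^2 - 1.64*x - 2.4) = -0.666*x^5 - 11.9984*x^4 - 4.0141*x^3 + 8.6173*x^2 + 5.6108*x - 2.712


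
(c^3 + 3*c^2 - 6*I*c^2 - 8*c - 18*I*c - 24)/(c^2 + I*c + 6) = (c^2 + c*(3 - 4*I) - 12*I)/(c + 3*I)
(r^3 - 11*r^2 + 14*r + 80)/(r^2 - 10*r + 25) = (r^2 - 6*r - 16)/(r - 5)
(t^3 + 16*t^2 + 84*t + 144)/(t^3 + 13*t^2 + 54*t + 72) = (t + 6)/(t + 3)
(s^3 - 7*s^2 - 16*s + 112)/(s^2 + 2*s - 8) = (s^2 - 11*s + 28)/(s - 2)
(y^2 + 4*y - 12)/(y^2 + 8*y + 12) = (y - 2)/(y + 2)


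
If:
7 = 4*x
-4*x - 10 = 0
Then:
No Solution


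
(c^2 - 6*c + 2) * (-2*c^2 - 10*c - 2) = -2*c^4 + 2*c^3 + 54*c^2 - 8*c - 4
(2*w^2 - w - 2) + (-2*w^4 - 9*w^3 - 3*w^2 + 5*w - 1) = -2*w^4 - 9*w^3 - w^2 + 4*w - 3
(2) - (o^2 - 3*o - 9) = -o^2 + 3*o + 11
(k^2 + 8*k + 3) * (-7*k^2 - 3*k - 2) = -7*k^4 - 59*k^3 - 47*k^2 - 25*k - 6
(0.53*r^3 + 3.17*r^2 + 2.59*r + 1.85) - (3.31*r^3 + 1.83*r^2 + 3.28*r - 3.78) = -2.78*r^3 + 1.34*r^2 - 0.69*r + 5.63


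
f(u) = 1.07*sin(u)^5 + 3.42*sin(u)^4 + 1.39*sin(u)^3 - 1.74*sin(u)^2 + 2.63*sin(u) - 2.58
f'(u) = 5.35*sin(u)^4*cos(u) + 13.68*sin(u)^3*cos(u) + 4.17*sin(u)^2*cos(u) - 3.48*sin(u)*cos(u) + 2.63*cos(u)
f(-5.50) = -0.07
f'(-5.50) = 5.94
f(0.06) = -2.43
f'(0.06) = 2.43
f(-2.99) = -3.02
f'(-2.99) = -3.17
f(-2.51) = -4.69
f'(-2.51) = -3.21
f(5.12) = -5.80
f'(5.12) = 1.01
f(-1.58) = -5.99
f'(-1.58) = -0.02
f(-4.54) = 3.87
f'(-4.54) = -3.67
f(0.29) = -1.91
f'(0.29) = 2.23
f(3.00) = -2.24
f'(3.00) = -2.24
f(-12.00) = -1.12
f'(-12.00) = 3.81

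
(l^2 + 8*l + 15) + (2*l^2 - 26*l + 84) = 3*l^2 - 18*l + 99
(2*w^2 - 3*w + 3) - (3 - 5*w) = 2*w^2 + 2*w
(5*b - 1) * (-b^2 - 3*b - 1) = -5*b^3 - 14*b^2 - 2*b + 1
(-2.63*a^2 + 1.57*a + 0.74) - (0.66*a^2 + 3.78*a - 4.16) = -3.29*a^2 - 2.21*a + 4.9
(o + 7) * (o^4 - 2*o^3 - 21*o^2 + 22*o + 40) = o^5 + 5*o^4 - 35*o^3 - 125*o^2 + 194*o + 280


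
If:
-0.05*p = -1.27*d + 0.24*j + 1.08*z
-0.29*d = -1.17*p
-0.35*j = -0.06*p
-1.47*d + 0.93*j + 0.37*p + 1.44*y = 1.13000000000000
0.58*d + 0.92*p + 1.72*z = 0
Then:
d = 0.00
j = 0.00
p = 0.00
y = 0.78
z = 0.00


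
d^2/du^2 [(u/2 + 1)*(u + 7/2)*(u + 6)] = 3*u + 23/2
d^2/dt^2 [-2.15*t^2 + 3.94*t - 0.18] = -4.30000000000000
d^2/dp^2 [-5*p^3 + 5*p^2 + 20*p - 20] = 10 - 30*p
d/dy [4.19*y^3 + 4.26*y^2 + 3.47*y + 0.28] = 12.57*y^2 + 8.52*y + 3.47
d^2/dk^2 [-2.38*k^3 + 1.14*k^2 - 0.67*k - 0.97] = 2.28 - 14.28*k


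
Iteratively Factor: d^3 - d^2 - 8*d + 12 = (d - 2)*(d^2 + d - 6) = (d - 2)^2*(d + 3)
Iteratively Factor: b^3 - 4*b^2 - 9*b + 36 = (b - 3)*(b^2 - b - 12) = (b - 3)*(b + 3)*(b - 4)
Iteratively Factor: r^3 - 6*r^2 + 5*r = (r - 1)*(r^2 - 5*r) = r*(r - 1)*(r - 5)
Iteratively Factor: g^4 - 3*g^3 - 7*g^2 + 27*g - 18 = (g - 3)*(g^3 - 7*g + 6) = (g - 3)*(g + 3)*(g^2 - 3*g + 2) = (g - 3)*(g - 2)*(g + 3)*(g - 1)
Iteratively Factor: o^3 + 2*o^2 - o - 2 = (o - 1)*(o^2 + 3*o + 2) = (o - 1)*(o + 1)*(o + 2)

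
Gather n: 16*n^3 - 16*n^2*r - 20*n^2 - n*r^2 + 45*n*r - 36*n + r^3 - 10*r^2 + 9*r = 16*n^3 + n^2*(-16*r - 20) + n*(-r^2 + 45*r - 36) + r^3 - 10*r^2 + 9*r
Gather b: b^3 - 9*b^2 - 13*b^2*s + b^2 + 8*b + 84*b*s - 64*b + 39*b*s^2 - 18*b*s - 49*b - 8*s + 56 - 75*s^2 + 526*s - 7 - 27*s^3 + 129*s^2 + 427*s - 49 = b^3 + b^2*(-13*s - 8) + b*(39*s^2 + 66*s - 105) - 27*s^3 + 54*s^2 + 945*s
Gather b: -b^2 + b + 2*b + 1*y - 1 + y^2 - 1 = -b^2 + 3*b + y^2 + y - 2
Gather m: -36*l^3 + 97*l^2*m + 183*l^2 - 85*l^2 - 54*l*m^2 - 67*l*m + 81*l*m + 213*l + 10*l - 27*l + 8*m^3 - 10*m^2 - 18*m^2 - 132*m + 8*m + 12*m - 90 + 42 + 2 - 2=-36*l^3 + 98*l^2 + 196*l + 8*m^3 + m^2*(-54*l - 28) + m*(97*l^2 + 14*l - 112) - 48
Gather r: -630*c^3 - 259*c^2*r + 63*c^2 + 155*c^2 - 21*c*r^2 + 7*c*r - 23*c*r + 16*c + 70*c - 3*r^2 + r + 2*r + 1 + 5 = -630*c^3 + 218*c^2 + 86*c + r^2*(-21*c - 3) + r*(-259*c^2 - 16*c + 3) + 6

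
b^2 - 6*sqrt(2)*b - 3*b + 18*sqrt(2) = (b - 3)*(b - 6*sqrt(2))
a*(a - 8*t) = a^2 - 8*a*t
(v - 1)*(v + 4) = v^2 + 3*v - 4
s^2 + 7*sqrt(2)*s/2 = s*(s + 7*sqrt(2)/2)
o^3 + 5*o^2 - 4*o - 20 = (o - 2)*(o + 2)*(o + 5)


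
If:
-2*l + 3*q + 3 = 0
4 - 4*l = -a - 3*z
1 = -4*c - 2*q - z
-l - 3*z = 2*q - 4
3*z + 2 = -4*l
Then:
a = -202/5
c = 5/12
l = -24/5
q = -21/5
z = 86/15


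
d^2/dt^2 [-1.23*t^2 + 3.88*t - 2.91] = -2.46000000000000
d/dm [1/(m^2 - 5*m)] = (5 - 2*m)/(m^2*(m - 5)^2)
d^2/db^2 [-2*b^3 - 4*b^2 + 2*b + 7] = -12*b - 8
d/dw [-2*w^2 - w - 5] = -4*w - 1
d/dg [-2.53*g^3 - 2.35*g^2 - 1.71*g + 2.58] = -7.59*g^2 - 4.7*g - 1.71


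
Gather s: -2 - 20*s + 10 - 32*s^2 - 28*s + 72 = -32*s^2 - 48*s + 80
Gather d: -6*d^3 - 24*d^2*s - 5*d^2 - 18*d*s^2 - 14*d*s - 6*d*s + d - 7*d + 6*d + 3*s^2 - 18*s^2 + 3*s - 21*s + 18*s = -6*d^3 + d^2*(-24*s - 5) + d*(-18*s^2 - 20*s) - 15*s^2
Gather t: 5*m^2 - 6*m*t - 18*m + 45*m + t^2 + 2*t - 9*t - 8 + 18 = 5*m^2 + 27*m + t^2 + t*(-6*m - 7) + 10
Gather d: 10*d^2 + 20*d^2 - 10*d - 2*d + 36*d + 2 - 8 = 30*d^2 + 24*d - 6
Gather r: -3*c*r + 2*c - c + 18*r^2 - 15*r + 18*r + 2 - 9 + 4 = c + 18*r^2 + r*(3 - 3*c) - 3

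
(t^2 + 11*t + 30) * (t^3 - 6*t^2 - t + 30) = t^5 + 5*t^4 - 37*t^3 - 161*t^2 + 300*t + 900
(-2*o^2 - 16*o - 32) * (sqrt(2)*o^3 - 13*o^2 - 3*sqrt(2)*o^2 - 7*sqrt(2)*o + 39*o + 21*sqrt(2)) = -2*sqrt(2)*o^5 - 10*sqrt(2)*o^4 + 26*o^4 + 30*sqrt(2)*o^3 + 130*o^3 - 208*o^2 + 166*sqrt(2)*o^2 - 1248*o - 112*sqrt(2)*o - 672*sqrt(2)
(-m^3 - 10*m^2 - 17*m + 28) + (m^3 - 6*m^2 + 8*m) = -16*m^2 - 9*m + 28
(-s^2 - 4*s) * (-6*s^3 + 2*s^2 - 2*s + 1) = 6*s^5 + 22*s^4 - 6*s^3 + 7*s^2 - 4*s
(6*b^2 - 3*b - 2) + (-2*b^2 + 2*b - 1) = 4*b^2 - b - 3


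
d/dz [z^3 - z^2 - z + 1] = 3*z^2 - 2*z - 1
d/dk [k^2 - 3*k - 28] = 2*k - 3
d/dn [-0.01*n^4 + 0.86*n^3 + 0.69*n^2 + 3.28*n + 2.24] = -0.04*n^3 + 2.58*n^2 + 1.38*n + 3.28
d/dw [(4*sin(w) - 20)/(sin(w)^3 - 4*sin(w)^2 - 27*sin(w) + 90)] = 4*(-2*sin(w)^3 + 19*sin(w)^2 - 40*sin(w) - 45)*cos(w)/(sin(w)^3 - 4*sin(w)^2 - 27*sin(w) + 90)^2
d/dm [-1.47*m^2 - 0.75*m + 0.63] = -2.94*m - 0.75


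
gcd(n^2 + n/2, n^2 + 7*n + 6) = 1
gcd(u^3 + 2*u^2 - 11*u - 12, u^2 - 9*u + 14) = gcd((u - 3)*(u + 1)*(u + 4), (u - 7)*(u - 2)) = 1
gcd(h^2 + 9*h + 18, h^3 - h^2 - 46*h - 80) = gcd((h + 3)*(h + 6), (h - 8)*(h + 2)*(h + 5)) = 1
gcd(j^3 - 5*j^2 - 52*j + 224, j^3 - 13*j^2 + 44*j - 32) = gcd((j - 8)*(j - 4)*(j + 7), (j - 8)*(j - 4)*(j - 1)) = j^2 - 12*j + 32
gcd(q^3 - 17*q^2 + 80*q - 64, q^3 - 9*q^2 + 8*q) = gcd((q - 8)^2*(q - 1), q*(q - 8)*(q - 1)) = q^2 - 9*q + 8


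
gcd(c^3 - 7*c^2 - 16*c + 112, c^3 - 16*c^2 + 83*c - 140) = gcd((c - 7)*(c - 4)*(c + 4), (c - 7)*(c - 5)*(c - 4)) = c^2 - 11*c + 28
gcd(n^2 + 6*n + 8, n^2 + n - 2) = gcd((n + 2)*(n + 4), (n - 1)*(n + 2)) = n + 2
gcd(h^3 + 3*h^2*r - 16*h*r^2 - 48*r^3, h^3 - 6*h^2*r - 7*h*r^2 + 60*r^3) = -h^2 + h*r + 12*r^2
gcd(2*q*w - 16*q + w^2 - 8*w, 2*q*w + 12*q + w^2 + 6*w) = 2*q + w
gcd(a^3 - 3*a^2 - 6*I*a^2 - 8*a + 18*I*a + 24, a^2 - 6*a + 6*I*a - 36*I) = 1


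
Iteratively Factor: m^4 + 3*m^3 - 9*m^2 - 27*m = (m + 3)*(m^3 - 9*m) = (m - 3)*(m + 3)*(m^2 + 3*m) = m*(m - 3)*(m + 3)*(m + 3)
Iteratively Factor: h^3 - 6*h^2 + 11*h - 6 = (h - 3)*(h^2 - 3*h + 2) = (h - 3)*(h - 1)*(h - 2)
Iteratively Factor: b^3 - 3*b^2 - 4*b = (b)*(b^2 - 3*b - 4) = b*(b - 4)*(b + 1)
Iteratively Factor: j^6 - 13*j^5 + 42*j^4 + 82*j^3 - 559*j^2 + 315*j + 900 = (j + 3)*(j^5 - 16*j^4 + 90*j^3 - 188*j^2 + 5*j + 300) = (j - 5)*(j + 3)*(j^4 - 11*j^3 + 35*j^2 - 13*j - 60) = (j - 5)^2*(j + 3)*(j^3 - 6*j^2 + 5*j + 12) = (j - 5)^2*(j + 1)*(j + 3)*(j^2 - 7*j + 12) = (j - 5)^2*(j - 3)*(j + 1)*(j + 3)*(j - 4)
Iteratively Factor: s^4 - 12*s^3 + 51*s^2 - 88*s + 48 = (s - 4)*(s^3 - 8*s^2 + 19*s - 12) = (s - 4)*(s - 1)*(s^2 - 7*s + 12) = (s - 4)*(s - 3)*(s - 1)*(s - 4)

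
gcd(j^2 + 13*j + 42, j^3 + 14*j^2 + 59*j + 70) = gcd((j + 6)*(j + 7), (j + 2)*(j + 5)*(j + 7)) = j + 7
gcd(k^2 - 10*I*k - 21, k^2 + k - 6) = 1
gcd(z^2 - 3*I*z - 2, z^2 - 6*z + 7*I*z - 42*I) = 1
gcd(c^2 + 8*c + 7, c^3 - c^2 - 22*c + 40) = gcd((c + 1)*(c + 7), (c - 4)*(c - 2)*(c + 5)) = 1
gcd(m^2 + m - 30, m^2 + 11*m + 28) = 1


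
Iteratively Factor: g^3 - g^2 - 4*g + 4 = (g - 2)*(g^2 + g - 2) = (g - 2)*(g + 2)*(g - 1)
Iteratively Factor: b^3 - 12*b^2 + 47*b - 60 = (b - 4)*(b^2 - 8*b + 15) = (b - 5)*(b - 4)*(b - 3)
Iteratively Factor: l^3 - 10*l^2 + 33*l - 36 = (l - 3)*(l^2 - 7*l + 12) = (l - 3)^2*(l - 4)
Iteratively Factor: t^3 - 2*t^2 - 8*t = (t - 4)*(t^2 + 2*t) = (t - 4)*(t + 2)*(t)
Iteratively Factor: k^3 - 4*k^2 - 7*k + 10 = (k - 1)*(k^2 - 3*k - 10) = (k - 5)*(k - 1)*(k + 2)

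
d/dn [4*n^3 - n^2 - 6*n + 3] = 12*n^2 - 2*n - 6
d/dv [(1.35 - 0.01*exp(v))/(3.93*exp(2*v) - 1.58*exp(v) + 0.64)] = (0.0393*exp(2*v) - 10.611*exp(v) + 2.1266)*exp(v)/(15.4449*exp(4*v) - 12.4188*exp(3*v) + 7.5268*exp(2*v) - 2.0224*exp(v) + 0.4096)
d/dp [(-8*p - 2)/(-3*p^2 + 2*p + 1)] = 4*(-6*p^2 - 3*p - 1)/(9*p^4 - 12*p^3 - 2*p^2 + 4*p + 1)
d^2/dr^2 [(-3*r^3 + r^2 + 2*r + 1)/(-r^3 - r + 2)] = 2*(-r^6 - 15*r^5 + 33*r^4 - 9*r^3 - 45*r^2 + 30*r - 9)/(r^9 + 3*r^7 - 6*r^6 + 3*r^5 - 12*r^4 + 13*r^3 - 6*r^2 + 12*r - 8)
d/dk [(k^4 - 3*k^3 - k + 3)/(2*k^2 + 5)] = (4*k^5 - 6*k^4 + 20*k^3 - 43*k^2 - 12*k - 5)/(4*k^4 + 20*k^2 + 25)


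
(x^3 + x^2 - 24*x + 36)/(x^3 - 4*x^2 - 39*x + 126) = (x - 2)/(x - 7)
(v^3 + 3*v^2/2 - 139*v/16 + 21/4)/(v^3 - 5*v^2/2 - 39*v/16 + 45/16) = (4*v^2 + 9*v - 28)/(4*v^2 - 7*v - 15)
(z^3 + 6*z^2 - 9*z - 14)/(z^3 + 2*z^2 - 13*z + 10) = (z^2 + 8*z + 7)/(z^2 + 4*z - 5)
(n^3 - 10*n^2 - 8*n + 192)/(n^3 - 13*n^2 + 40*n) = (n^2 - 2*n - 24)/(n*(n - 5))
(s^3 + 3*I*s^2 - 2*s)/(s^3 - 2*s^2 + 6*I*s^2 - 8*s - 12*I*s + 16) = s*(s + I)/(s^2 + 2*s*(-1 + 2*I) - 8*I)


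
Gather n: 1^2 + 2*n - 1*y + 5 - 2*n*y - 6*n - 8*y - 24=n*(-2*y - 4) - 9*y - 18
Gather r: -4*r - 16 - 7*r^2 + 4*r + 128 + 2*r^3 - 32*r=2*r^3 - 7*r^2 - 32*r + 112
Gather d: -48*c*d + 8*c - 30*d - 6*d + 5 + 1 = 8*c + d*(-48*c - 36) + 6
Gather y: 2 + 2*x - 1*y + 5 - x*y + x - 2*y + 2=3*x + y*(-x - 3) + 9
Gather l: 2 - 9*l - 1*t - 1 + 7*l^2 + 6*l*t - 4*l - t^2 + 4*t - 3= 7*l^2 + l*(6*t - 13) - t^2 + 3*t - 2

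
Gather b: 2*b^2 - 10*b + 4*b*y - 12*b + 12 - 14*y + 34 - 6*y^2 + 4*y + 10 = 2*b^2 + b*(4*y - 22) - 6*y^2 - 10*y + 56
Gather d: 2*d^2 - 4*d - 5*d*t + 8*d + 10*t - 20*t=2*d^2 + d*(4 - 5*t) - 10*t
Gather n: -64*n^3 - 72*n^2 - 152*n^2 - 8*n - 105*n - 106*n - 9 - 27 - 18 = -64*n^3 - 224*n^2 - 219*n - 54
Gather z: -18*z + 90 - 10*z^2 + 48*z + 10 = -10*z^2 + 30*z + 100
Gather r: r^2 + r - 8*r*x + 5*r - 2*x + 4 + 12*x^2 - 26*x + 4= r^2 + r*(6 - 8*x) + 12*x^2 - 28*x + 8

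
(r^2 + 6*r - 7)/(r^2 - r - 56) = (r - 1)/(r - 8)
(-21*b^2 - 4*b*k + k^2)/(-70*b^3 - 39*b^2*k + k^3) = (3*b + k)/(10*b^2 + 7*b*k + k^2)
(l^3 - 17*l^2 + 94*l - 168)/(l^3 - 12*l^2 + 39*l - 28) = (l - 6)/(l - 1)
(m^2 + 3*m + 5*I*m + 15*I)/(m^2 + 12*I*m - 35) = (m + 3)/(m + 7*I)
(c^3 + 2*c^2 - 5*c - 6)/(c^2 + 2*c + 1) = (c^2 + c - 6)/(c + 1)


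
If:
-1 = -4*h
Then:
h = 1/4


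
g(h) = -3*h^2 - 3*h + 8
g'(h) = -6*h - 3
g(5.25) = -90.44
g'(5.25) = -34.50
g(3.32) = -35.03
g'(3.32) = -22.92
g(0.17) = 7.40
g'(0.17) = -4.02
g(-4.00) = -28.00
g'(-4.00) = 21.00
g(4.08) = -54.18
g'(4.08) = -27.48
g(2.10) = -11.53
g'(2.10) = -15.60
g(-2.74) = -6.30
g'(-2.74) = 13.44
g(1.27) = -0.65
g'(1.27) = -10.62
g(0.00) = 8.00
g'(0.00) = -3.00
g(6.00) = -118.00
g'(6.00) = -39.00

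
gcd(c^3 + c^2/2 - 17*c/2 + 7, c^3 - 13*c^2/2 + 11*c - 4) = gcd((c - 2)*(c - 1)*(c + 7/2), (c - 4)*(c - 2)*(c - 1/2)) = c - 2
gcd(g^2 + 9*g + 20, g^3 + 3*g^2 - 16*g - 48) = g + 4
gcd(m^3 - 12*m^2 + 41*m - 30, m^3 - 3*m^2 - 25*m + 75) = m - 5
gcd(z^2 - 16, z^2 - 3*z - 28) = z + 4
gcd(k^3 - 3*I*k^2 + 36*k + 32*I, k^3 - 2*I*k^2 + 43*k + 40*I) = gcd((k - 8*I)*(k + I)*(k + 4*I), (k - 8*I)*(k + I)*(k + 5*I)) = k^2 - 7*I*k + 8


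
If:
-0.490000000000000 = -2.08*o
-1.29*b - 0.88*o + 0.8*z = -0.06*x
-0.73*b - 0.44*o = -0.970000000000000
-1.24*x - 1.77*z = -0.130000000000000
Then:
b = 1.19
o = 0.24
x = -3.36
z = 2.42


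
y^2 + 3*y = y*(y + 3)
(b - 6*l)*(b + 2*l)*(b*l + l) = b^3*l - 4*b^2*l^2 + b^2*l - 12*b*l^3 - 4*b*l^2 - 12*l^3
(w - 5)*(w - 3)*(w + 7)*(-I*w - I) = -I*w^4 + 42*I*w^2 - 64*I*w - 105*I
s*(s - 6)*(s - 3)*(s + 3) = s^4 - 6*s^3 - 9*s^2 + 54*s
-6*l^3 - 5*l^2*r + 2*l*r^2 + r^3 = (-2*l + r)*(l + r)*(3*l + r)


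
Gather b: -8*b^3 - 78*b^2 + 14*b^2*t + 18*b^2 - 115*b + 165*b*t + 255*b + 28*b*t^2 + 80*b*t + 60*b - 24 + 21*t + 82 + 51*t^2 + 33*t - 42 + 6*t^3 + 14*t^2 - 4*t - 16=-8*b^3 + b^2*(14*t - 60) + b*(28*t^2 + 245*t + 200) + 6*t^3 + 65*t^2 + 50*t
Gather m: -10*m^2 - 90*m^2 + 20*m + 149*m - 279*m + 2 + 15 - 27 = -100*m^2 - 110*m - 10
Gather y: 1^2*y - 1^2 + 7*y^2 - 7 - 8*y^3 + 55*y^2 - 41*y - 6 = -8*y^3 + 62*y^2 - 40*y - 14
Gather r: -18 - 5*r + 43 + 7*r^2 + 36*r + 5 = 7*r^2 + 31*r + 30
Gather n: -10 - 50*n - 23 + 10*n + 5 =-40*n - 28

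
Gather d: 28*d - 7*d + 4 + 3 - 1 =21*d + 6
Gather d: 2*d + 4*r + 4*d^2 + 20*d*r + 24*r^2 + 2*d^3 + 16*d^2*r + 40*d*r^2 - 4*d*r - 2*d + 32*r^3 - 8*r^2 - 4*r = 2*d^3 + d^2*(16*r + 4) + d*(40*r^2 + 16*r) + 32*r^3 + 16*r^2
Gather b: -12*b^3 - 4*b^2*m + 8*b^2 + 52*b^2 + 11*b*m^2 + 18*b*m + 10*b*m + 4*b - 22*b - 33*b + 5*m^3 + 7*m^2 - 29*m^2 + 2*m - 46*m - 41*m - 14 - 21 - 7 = -12*b^3 + b^2*(60 - 4*m) + b*(11*m^2 + 28*m - 51) + 5*m^3 - 22*m^2 - 85*m - 42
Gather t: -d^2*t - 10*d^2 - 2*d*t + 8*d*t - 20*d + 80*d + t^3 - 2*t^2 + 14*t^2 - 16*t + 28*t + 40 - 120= -10*d^2 + 60*d + t^3 + 12*t^2 + t*(-d^2 + 6*d + 12) - 80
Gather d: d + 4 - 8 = d - 4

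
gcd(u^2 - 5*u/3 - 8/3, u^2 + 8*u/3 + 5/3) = u + 1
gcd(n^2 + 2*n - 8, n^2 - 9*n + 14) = n - 2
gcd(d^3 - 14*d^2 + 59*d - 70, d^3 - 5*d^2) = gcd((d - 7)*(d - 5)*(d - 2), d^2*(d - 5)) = d - 5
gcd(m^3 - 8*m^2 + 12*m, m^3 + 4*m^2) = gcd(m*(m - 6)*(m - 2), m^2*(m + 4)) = m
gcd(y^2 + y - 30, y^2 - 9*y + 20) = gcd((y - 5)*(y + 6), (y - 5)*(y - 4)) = y - 5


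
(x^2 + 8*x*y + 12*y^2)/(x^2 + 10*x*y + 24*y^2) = (x + 2*y)/(x + 4*y)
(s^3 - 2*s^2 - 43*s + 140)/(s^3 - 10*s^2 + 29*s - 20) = (s + 7)/(s - 1)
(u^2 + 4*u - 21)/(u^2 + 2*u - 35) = (u - 3)/(u - 5)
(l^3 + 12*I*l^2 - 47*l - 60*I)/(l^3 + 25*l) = (l^2 + 7*I*l - 12)/(l*(l - 5*I))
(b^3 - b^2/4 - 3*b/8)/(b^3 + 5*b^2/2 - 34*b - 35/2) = b*(4*b - 3)/(4*(b^2 + 2*b - 35))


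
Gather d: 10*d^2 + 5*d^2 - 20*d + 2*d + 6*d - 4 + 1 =15*d^2 - 12*d - 3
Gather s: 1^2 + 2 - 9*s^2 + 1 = 4 - 9*s^2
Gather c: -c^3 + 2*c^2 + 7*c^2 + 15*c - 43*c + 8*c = -c^3 + 9*c^2 - 20*c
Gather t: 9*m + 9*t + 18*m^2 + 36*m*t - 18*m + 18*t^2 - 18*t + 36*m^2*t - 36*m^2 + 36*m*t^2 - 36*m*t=-18*m^2 - 9*m + t^2*(36*m + 18) + t*(36*m^2 - 9)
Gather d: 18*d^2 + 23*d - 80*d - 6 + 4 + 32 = 18*d^2 - 57*d + 30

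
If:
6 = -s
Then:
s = -6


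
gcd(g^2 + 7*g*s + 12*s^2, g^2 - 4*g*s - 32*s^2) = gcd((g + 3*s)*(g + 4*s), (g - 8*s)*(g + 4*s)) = g + 4*s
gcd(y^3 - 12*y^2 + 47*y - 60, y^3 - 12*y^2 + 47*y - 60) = y^3 - 12*y^2 + 47*y - 60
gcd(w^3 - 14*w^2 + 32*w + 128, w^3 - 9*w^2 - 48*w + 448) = w^2 - 16*w + 64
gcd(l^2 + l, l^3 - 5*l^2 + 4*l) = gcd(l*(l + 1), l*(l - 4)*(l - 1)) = l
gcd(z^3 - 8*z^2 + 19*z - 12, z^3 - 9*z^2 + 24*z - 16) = z^2 - 5*z + 4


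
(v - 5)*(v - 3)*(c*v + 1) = c*v^3 - 8*c*v^2 + 15*c*v + v^2 - 8*v + 15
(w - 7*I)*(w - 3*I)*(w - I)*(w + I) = w^4 - 10*I*w^3 - 20*w^2 - 10*I*w - 21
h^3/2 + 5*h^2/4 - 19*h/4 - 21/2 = (h/2 + 1)*(h - 3)*(h + 7/2)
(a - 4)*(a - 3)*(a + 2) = a^3 - 5*a^2 - 2*a + 24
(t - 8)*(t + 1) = t^2 - 7*t - 8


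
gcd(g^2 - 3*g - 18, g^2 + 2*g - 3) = g + 3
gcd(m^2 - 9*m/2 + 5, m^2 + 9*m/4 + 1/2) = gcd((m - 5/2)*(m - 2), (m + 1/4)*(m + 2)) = 1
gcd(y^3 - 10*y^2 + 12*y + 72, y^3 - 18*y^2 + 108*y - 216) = y^2 - 12*y + 36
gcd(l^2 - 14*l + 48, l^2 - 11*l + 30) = l - 6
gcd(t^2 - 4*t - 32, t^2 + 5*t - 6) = 1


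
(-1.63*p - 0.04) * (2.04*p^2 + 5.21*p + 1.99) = -3.3252*p^3 - 8.5739*p^2 - 3.4521*p - 0.0796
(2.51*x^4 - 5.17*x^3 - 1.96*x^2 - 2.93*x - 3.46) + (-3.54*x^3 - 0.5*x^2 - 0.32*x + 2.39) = 2.51*x^4 - 8.71*x^3 - 2.46*x^2 - 3.25*x - 1.07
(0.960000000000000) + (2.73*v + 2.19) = 2.73*v + 3.15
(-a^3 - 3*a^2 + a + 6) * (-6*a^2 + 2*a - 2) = 6*a^5 + 16*a^4 - 10*a^3 - 28*a^2 + 10*a - 12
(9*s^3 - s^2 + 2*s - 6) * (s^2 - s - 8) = 9*s^5 - 10*s^4 - 69*s^3 - 10*s + 48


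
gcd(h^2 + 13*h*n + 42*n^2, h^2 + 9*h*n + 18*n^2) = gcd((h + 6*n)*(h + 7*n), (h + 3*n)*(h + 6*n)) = h + 6*n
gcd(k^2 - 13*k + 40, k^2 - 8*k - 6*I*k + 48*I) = k - 8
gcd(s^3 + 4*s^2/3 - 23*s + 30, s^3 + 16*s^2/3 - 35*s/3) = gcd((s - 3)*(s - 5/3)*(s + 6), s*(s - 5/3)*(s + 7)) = s - 5/3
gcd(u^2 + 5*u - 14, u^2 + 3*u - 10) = u - 2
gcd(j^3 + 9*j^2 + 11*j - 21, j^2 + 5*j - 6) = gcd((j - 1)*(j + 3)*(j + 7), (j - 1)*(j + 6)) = j - 1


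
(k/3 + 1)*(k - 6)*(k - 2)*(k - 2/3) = k^4/3 - 17*k^3/9 - 26*k^2/9 + 44*k/3 - 8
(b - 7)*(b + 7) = b^2 - 49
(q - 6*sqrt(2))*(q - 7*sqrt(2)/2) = q^2 - 19*sqrt(2)*q/2 + 42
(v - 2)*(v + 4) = v^2 + 2*v - 8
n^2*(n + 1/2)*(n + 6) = n^4 + 13*n^3/2 + 3*n^2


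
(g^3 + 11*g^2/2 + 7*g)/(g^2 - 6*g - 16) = g*(2*g + 7)/(2*(g - 8))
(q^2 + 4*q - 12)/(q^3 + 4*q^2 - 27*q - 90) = (q - 2)/(q^2 - 2*q - 15)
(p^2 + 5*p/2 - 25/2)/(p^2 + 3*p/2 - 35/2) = (2*p - 5)/(2*p - 7)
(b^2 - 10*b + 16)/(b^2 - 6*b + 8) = (b - 8)/(b - 4)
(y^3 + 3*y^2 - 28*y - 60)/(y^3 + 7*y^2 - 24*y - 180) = (y + 2)/(y + 6)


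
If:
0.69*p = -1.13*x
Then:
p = -1.63768115942029*x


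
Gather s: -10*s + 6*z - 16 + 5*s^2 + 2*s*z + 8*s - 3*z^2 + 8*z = 5*s^2 + s*(2*z - 2) - 3*z^2 + 14*z - 16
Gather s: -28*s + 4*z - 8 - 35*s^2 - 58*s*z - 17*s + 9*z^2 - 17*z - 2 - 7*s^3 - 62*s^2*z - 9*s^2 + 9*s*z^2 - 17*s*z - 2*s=-7*s^3 + s^2*(-62*z - 44) + s*(9*z^2 - 75*z - 47) + 9*z^2 - 13*z - 10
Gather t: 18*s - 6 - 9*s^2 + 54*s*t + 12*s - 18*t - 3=-9*s^2 + 30*s + t*(54*s - 18) - 9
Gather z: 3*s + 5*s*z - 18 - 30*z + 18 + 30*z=5*s*z + 3*s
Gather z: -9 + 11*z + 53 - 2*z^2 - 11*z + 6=50 - 2*z^2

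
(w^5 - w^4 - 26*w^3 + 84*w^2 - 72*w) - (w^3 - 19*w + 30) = w^5 - w^4 - 27*w^3 + 84*w^2 - 53*w - 30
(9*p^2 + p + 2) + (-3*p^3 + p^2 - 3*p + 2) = -3*p^3 + 10*p^2 - 2*p + 4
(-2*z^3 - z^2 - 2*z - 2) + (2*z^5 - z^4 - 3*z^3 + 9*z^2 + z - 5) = 2*z^5 - z^4 - 5*z^3 + 8*z^2 - z - 7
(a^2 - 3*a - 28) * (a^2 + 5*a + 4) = a^4 + 2*a^3 - 39*a^2 - 152*a - 112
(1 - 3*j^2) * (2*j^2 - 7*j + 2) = -6*j^4 + 21*j^3 - 4*j^2 - 7*j + 2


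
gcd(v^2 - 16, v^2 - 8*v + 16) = v - 4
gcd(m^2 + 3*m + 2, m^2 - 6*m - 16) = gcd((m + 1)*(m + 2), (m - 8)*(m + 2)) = m + 2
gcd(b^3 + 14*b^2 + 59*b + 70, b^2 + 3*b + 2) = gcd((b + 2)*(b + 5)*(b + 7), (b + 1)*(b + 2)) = b + 2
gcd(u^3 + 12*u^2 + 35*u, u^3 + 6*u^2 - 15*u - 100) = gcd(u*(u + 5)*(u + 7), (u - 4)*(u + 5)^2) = u + 5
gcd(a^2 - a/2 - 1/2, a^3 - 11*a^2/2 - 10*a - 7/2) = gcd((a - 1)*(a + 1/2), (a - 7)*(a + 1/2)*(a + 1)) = a + 1/2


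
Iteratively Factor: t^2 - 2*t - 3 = (t + 1)*(t - 3)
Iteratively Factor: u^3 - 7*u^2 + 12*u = (u - 4)*(u^2 - 3*u) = u*(u - 4)*(u - 3)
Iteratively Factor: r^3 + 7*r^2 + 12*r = (r + 4)*(r^2 + 3*r) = (r + 3)*(r + 4)*(r)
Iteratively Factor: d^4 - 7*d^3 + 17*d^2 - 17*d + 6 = (d - 2)*(d^3 - 5*d^2 + 7*d - 3) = (d - 2)*(d - 1)*(d^2 - 4*d + 3) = (d - 2)*(d - 1)^2*(d - 3)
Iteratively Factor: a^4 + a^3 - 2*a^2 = (a)*(a^3 + a^2 - 2*a) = a^2*(a^2 + a - 2) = a^2*(a - 1)*(a + 2)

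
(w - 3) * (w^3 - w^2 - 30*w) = w^4 - 4*w^3 - 27*w^2 + 90*w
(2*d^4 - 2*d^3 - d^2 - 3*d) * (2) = 4*d^4 - 4*d^3 - 2*d^2 - 6*d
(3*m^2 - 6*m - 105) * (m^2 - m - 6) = 3*m^4 - 9*m^3 - 117*m^2 + 141*m + 630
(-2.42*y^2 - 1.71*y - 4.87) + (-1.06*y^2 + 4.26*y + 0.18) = -3.48*y^2 + 2.55*y - 4.69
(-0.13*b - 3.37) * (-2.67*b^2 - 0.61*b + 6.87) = 0.3471*b^3 + 9.0772*b^2 + 1.1626*b - 23.1519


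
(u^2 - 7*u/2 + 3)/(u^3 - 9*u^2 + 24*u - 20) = (u - 3/2)/(u^2 - 7*u + 10)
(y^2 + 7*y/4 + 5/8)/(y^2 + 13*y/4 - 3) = (8*y^2 + 14*y + 5)/(2*(4*y^2 + 13*y - 12))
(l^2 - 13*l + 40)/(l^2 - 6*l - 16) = (l - 5)/(l + 2)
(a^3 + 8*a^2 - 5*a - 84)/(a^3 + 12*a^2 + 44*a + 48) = (a^2 + 4*a - 21)/(a^2 + 8*a + 12)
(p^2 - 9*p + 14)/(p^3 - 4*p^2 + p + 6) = (p - 7)/(p^2 - 2*p - 3)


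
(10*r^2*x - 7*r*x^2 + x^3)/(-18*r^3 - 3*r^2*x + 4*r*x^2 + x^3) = x*(-5*r + x)/(9*r^2 + 6*r*x + x^2)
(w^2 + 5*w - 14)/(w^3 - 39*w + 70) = 1/(w - 5)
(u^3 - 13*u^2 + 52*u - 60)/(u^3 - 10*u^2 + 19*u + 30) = (u - 2)/(u + 1)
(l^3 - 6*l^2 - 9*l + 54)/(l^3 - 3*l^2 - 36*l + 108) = (l + 3)/(l + 6)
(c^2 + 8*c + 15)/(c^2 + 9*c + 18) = (c + 5)/(c + 6)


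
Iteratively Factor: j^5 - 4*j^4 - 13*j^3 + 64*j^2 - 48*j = (j - 1)*(j^4 - 3*j^3 - 16*j^2 + 48*j) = (j - 3)*(j - 1)*(j^3 - 16*j) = j*(j - 3)*(j - 1)*(j^2 - 16) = j*(j - 3)*(j - 1)*(j + 4)*(j - 4)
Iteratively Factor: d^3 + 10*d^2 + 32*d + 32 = (d + 4)*(d^2 + 6*d + 8) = (d + 2)*(d + 4)*(d + 4)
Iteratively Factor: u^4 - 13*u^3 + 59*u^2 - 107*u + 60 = (u - 5)*(u^3 - 8*u^2 + 19*u - 12) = (u - 5)*(u - 1)*(u^2 - 7*u + 12) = (u - 5)*(u - 4)*(u - 1)*(u - 3)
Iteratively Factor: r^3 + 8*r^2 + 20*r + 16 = (r + 2)*(r^2 + 6*r + 8) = (r + 2)*(r + 4)*(r + 2)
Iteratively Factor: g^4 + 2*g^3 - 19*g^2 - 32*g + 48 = (g + 4)*(g^3 - 2*g^2 - 11*g + 12) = (g + 3)*(g + 4)*(g^2 - 5*g + 4) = (g - 1)*(g + 3)*(g + 4)*(g - 4)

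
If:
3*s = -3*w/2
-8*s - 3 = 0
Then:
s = -3/8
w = 3/4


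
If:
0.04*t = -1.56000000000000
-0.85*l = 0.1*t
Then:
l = 4.59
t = -39.00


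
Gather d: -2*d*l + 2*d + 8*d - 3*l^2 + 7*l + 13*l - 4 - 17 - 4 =d*(10 - 2*l) - 3*l^2 + 20*l - 25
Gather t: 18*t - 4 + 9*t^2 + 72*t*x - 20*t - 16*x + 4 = 9*t^2 + t*(72*x - 2) - 16*x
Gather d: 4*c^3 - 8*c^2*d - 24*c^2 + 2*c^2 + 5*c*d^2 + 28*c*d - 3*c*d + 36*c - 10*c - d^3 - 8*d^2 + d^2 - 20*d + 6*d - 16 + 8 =4*c^3 - 22*c^2 + 26*c - d^3 + d^2*(5*c - 7) + d*(-8*c^2 + 25*c - 14) - 8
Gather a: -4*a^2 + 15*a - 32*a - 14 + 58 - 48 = -4*a^2 - 17*a - 4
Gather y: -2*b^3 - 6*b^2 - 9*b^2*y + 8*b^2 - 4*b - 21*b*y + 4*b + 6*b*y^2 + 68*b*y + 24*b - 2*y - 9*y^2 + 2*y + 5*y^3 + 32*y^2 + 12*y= -2*b^3 + 2*b^2 + 24*b + 5*y^3 + y^2*(6*b + 23) + y*(-9*b^2 + 47*b + 12)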